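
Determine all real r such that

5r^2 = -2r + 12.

Rearrange to standard form: 5r^2 + 2r - 12 = 0.
Discriminant: (2)^2 - 4*5*(-12) = 244.
Quadratic formula: r = (-2 +/- sqrt(244)) / 10.
So r = -1/5 + sqrt(61)/5 ~= 1.362 or r = -sqrt(61)/5 - 1/5 ~= -1.762.

r = -1.762 or r = 1.362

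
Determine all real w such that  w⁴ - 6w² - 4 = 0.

w = -2.5701 or w = 2.5701

Let u = w². The equation becomes u² - 6u - 4 = 0.
By the quadratic formula, u = 3 + √(13) or u = 3 - √(13).
w² = 3 + √(13) gives w = ±√(3 + √(13)) ≈ ±2.5701.
w² = 3 - √(13) < 0 has no real solution.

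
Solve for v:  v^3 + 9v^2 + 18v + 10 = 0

Possible rational roots are divisors of 10. Testing v = -1 gives 0, so (v + 1) is a factor.
Divide: v^3 + 9v^2 + 18v + 10 = (v + 1)(v^2 + 8v + 10).
Apply the quadratic formula to v^2 + 8v + 10 = 0: v = (-8 +/- sqrt(24))/2, i.e. v ~= -1.5505 or v ~= -6.4495.

v = -6.4495 or v = -1.5505 or v = -1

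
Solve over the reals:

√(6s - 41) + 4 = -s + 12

Isolate the radical: √(6s - 41) = -s + 8.
Square both sides: 6s - 41 = (-s + 8)².
Expand and rearrange: s² - 22s + 105 = 0.
Solving gives s = 15 or s = 7.
Check each candidate in the original equation:
  s = 15: √(49) = 7, while -s + 8 = -7 — extraneous.
  s = 7: √(1) = 1, while -s + 8 = 1 — valid.

s = 7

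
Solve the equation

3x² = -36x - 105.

Bring every term to one side: 3x² + 36x + 105 = 0.
Factor: 3(x + 5)(x + 7) = 0.
So x = -5 or x = -7.

x = -7 or x = -5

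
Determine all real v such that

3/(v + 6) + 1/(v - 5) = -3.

v = -7.0285 or v = 4.6952

Multiply both sides by (v + 6)(v - 5):
3(v - 5) + (v + 6) = -3(v + 6)(v - 5).
Expand and collect terms: -3v² - 7v + 99 = 0.
By the quadratic formula, v = (7 ± √1237) / -6, so v ≈ -7.0285 or v ≈ 4.6952.
Neither value makes a denominator zero (v ≠ -6, v ≠ 5), so both are valid.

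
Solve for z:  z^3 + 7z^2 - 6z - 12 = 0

z = -7.5826 or z = -1 or z = 1.5826

Possible rational roots are divisors of -12. Testing z = -1 gives 0, so (z + 1) is a factor.
Divide: z^3 + 7z^2 - 6z - 12 = (z + 1)(z^2 + 6z - 12).
Apply the quadratic formula to z^2 + 6z - 12 = 0: z = (-6 +/- sqrt(84))/2, i.e. z ~= 1.5826 or z ~= -7.5826.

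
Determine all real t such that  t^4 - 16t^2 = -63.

Let u = t^2. The equation becomes u^2 - 16u + 63 = 0.
Factor: (u - 7)(u - 9) = 0, so u = 7 or u = 9.
t^2 = 7 gives t = +/-sqrt(7) ~= +/-2.6458.
t^2 = 9 gives t = +/-3.

t = -3 or t = -2.6458 or t = 2.6458 or t = 3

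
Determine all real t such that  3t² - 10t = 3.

Rearrange to standard form: 3t² - 10t - 3 = 0.
Discriminant: (-10)² − 4·3·(-3) = 136.
Quadratic formula: t = (10 ± √136) / 6.
So t = 5/3 + √(34)/3 ≈ 3.6103 or t = 5/3 - √(34)/3 ≈ -0.277.

t = -0.277 or t = 3.6103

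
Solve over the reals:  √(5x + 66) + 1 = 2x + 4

x = 3

Isolate the radical: √(5x + 66) = 2x + 3.
Square both sides: 5x + 66 = (2x + 3)².
Expand and rearrange: 4x² + 7x - 57 = 0.
Solving gives x = 3 or x = -4.75.
Check each candidate in the original equation:
  x = 3: √(81) = 9, while 2x + 3 = 9 — valid.
  x = -4.75: √(42.25) = 6.5, while 2x + 3 = -6.5 — extraneous.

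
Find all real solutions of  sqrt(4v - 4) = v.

v = 2

Square both sides: 4v - 4 = (v)^2.
Expand and rearrange: v^2 - 4v + 4 = 0.
This gives the repeated root v = 2.
Check in the original equation:
  v = 2: sqrt(4) = 2, while v = 2 — valid.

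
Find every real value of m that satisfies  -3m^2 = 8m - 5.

Rearrange to standard form: -3m^2 - 8m + 5 = 0.
Discriminant: (-8)^2 - 4*(-3)*5 = 124.
Quadratic formula: m = (8 +/- sqrt(124)) / (-6).
So m = -sqrt(31)/3 - 4/3 ~= -3.1893 or m = -4/3 + sqrt(31)/3 ~= 0.5226.

m = -3.1893 or m = 0.5226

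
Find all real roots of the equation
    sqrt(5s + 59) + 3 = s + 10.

Isolate the radical: sqrt(5s + 59) = s + 7.
Square both sides: 5s + 59 = (s + 7)^2.
Expand and rearrange: s^2 + 9s - 10 = 0.
Solving gives s = 1 or s = -10.
Check each candidate in the original equation:
  s = 1: sqrt(64) = 8, while s + 7 = 8 — valid.
  s = -10: sqrt(9) = 3, while s + 7 = -3 — extraneous.

s = 1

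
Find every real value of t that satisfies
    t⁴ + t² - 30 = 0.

t = -2.2361 or t = 2.2361

Let u = t². The equation becomes u² + u - 30 = 0.
Factor: (u - 5)(u + 6) = 0, so u = 5 or u = -6.
t² = 5 gives t = ±√(5) ≈ ±2.2361.
t² = -6 < 0 has no real solution.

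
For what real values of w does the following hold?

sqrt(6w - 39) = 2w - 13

Square both sides: 6w - 39 = (2w - 13)^2.
Expand and rearrange: 4w^2 - 58w + 208 = 0.
Solving gives w = 8 or w = 6.5.
Check each candidate in the original equation:
  w = 8: sqrt(9) = 3, while 2w - 13 = 3 — valid.
  w = 6.5: sqrt(0) = 0, while 2w - 13 = 0 — valid.

w = 6.5 or w = 8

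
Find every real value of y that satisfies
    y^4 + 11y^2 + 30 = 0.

No real solutions.

Let u = y^2. The equation becomes u^2 + 11u + 30 = 0.
Factor: (u + 5)(u + 6) = 0, so u = -5 or u = -6.
y^2 = -5 < 0 has no real solution.
y^2 = -6 < 0 has no real solution.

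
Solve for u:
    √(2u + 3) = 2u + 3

u = -1.5 or u = -1

Square both sides: 2u + 3 = (2u + 3)².
Expand and rearrange: 4u² + 10u + 6 = 0.
Solving gives u = -1 or u = -1.5.
Check each candidate in the original equation:
  u = -1: √(1) = 1, while 2u + 3 = 1 — valid.
  u = -1.5: √(0) = 0, while 2u + 3 = 0 — valid.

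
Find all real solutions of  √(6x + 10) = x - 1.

x = 9

Square both sides: 6x + 10 = (x - 1)².
Expand and rearrange: x² - 8x - 9 = 0.
Solving gives x = 9 or x = -1.
Check each candidate in the original equation:
  x = 9: √(64) = 8, while x - 1 = 8 — valid.
  x = -1: √(4) = 2, while x - 1 = -2 — extraneous.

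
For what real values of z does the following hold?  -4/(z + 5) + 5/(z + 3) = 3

Multiply both sides by (z + 5)(z + 3):
-4(z + 3) + 5(z + 5) = 3(z + 5)(z + 3).
Expand and collect terms: 3z² + 23z + 32 = 0.
By the quadratic formula, z = (-23 ± √145) / 6, so z ≈ -1.8264 or z ≈ -5.8403.
Neither value makes a denominator zero (z ≠ -5, z ≠ -3), so both are valid.

z = -5.8403 or z = -1.8264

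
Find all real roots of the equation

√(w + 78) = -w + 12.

w = 3

Square both sides: w + 78 = (-w + 12)².
Expand and rearrange: w² - 25w + 66 = 0.
Solving gives w = 22 or w = 3.
Check each candidate in the original equation:
  w = 22: √(100) = 10, while -w + 12 = -10 — extraneous.
  w = 3: √(81) = 9, while -w + 12 = 9 — valid.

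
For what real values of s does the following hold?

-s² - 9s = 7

Rearrange to standard form: -s² - 9s - 7 = 0.
Discriminant: (-9)² − 4·(-1)·(-7) = 53.
Quadratic formula: s = (9 ± √53) / (-2).
So s = -9/2 - √(53)/2 ≈ -8.1401 or s = -9/2 + √(53)/2 ≈ -0.8599.

s = -8.1401 or s = -0.8599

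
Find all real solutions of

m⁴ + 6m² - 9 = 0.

m = -1.1147 or m = 1.1147

Let u = m². The equation becomes u² + 6u - 9 = 0.
By the quadratic formula, u = -3 + 3·√(2) or u = -3·√(2) - 3.
m² = -3 + 3·√(2) gives m = ±√(-3 + 3·√(2)) ≈ ±1.1147.
m² = -3·√(2) - 3 < 0 has no real solution.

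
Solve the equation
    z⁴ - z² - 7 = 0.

Let u = z². The equation becomes u² - u - 7 = 0.
By the quadratic formula, u = 1/2 + √(29)/2 or u = 1/2 - √(29)/2.
z² = 1/2 + √(29)/2 gives z = ±√(1/2 + √(29)/2) ≈ ±1.7868.
z² = 1/2 - √(29)/2 < 0 has no real solution.

z = -1.7868 or z = 1.7868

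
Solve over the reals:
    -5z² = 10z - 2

Rearrange to standard form: -5z² - 10z + 2 = 0.
Discriminant: (-10)² − 4·(-5)·2 = 140.
Quadratic formula: z = (10 ± √140) / (-10).
So z = -√(35)/5 - 1 ≈ -2.1832 or z = -1 + √(35)/5 ≈ 0.1832.

z = -2.1832 or z = 0.1832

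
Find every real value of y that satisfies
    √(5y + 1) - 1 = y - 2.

Isolate the radical: √(5y + 1) = y - 1.
Square both sides: 5y + 1 = (y - 1)².
Expand and rearrange: y² - 7y = 0.
Solving gives y = 7 or y = 0.
Check each candidate in the original equation:
  y = 7: √(36) = 6, while y - 1 = 6 — valid.
  y = 0: √(1) = 1, while y - 1 = -1 — extraneous.

y = 7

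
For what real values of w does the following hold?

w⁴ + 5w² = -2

No real solutions.

Let u = w². The equation becomes u² + 5u + 2 = 0.
By the quadratic formula, u = -5/2 + √(17)/2 or u = -5/2 - √(17)/2.
w² = -5/2 + √(17)/2 < 0 has no real solution.
w² = -5/2 - √(17)/2 < 0 has no real solution.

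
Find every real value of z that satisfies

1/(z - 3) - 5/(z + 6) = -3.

Multiply both sides by (z - 3)(z + 6):
(z + 6) - 5(z - 3) = -3(z - 3)(z + 6).
Expand and collect terms: -3z² - 5z + 33 = 0.
By the quadratic formula, z = (5 ± √421) / -6, so z ≈ -4.253 or z ≈ 2.5864.
Neither value makes a denominator zero (z ≠ 3, z ≠ -6), so both are valid.

z = -4.253 or z = 2.5864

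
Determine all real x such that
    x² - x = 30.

x = -5 or x = 6

Bring every term to one side: x² - x - 30 = 0.
Factor: (x + 5)(x - 6) = 0.
So x = -5 or x = 6.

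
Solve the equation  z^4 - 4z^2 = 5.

z = -2.2361 or z = 2.2361

Let u = z^2. The equation becomes u^2 - 4u - 5 = 0.
Factor: (u - 5)(u + 1) = 0, so u = 5 or u = -1.
z^2 = 5 gives z = +/-sqrt(5) ~= +/-2.2361.
z^2 = -1 < 0 has no real solution.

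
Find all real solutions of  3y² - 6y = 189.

Bring every term to one side: 3y² - 6y - 189 = 0.
Factor: 3(y + 7)(y - 9) = 0.
So y = -7 or y = 9.

y = -7 or y = 9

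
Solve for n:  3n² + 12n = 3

Rearrange to standard form: 3n² + 12n - 3 = 0.
Discriminant: (12)² − 4·3·(-3) = 180.
Quadratic formula: n = (-12 ± √180) / 6.
So n = -2 + √(5) ≈ 0.2361 or n = -√(5) - 2 ≈ -4.2361.

n = -4.2361 or n = 0.2361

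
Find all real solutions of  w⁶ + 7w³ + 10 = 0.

Let u = w³. The equation becomes u² + 7u + 10 = 0.
Factor: (u + 5)(u + 2) = 0, so u = -5 or u = -2.
w³ = -5 gives w = -∛(5) ≈ -1.71.
w³ = -2 gives w = -∛(2) ≈ -1.2599.

w = -1.71 or w = -1.2599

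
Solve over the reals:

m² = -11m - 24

m = -8 or m = -3

Bring every term to one side: m² + 11m + 24 = 0.
Factor: (m + 3)(m + 8) = 0.
So m = -3 or m = -8.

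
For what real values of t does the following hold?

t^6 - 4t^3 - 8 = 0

Let u = t^3. The equation becomes u^2 - 4u - 8 = 0.
By the quadratic formula, u = 2 + 2*sqrt(3) or u = 2 - 2*sqrt(3).
t^3 = 2 + 2*sqrt(3) gives t = (2 + 2*sqrt(3))^(1/3) ~= 1.7613.
t^3 = 2 - 2*sqrt(3) gives t = -(-2 + 2*sqrt(3))^(1/3) ~= -1.1355.

t = -1.1355 or t = 1.7613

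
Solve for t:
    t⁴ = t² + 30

Let u = t². The equation becomes u² - u - 30 = 0.
Factor: (u + 5)(u - 6) = 0, so u = -5 or u = 6.
t² = -5 < 0 has no real solution.
t² = 6 gives t = ±√(6) ≈ ±2.4495.

t = -2.4495 or t = 2.4495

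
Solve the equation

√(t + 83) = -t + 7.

Square both sides: t + 83 = (-t + 7)².
Expand and rearrange: t² - 15t - 34 = 0.
Solving gives t = 17 or t = -2.
Check each candidate in the original equation:
  t = 17: √(100) = 10, while -t + 7 = -10 — extraneous.
  t = -2: √(81) = 9, while -t + 7 = 9 — valid.

t = -2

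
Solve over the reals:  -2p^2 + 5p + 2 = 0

p = -0.3508 or p = 2.8508

Discriminant: (5)^2 - 4*(-2)*2 = 41.
Quadratic formula: p = (-5 +/- sqrt(41)) / (-4).
So p = 5/4 - sqrt(41)/4 ~= -0.3508 or p = 5/4 + sqrt(41)/4 ~= 2.8508.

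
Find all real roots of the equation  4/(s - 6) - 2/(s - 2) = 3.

Multiply both sides by (s - 6)(s - 2):
4(s - 2) - 2(s - 6) = 3(s - 6)(s - 2).
Expand and collect terms: 3s^2 - 26s + 32 = 0.
By the quadratic formula, s = (26 +/- sqrt(292)) / 6, so s ~= 7.1813 or s ~= 1.4853.
Neither value makes a denominator zero (s != 6, s != 2), so both are valid.

s = 1.4853 or s = 7.1813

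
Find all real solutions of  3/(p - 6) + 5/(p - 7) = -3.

p = 3.865 or p = 6.4684

Multiply both sides by (p - 6)(p - 7):
3(p - 7) + 5(p - 6) = -3(p - 6)(p - 7).
Expand and collect terms: -3p² + 31p - 75 = 0.
By the quadratic formula, p = (-31 ± √61) / -6, so p ≈ 3.865 or p ≈ 6.4684.
Neither value makes a denominator zero (p ≠ 6, p ≠ 7), so both are valid.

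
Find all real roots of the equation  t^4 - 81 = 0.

Let u = t^2. The equation becomes u^2 - 81 = 0.
Factor: (u - 9)(u + 9) = 0, so u = 9 or u = -9.
t^2 = 9 gives t = +/-3.
t^2 = -9 < 0 has no real solution.

t = -3 or t = 3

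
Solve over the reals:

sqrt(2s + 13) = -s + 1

Square both sides: 2s + 13 = (-s + 1)^2.
Expand and rearrange: s^2 - 4s - 12 = 0.
Solving gives s = 6 or s = -2.
Check each candidate in the original equation:
  s = 6: sqrt(25) = 5, while -s + 1 = -5 — extraneous.
  s = -2: sqrt(9) = 3, while -s + 1 = 3 — valid.

s = -2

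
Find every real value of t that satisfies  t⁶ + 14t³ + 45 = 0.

Let u = t³. The equation becomes u² + 14u + 45 = 0.
Factor: (u + 5)(u + 9) = 0, so u = -5 or u = -9.
t³ = -5 gives t = -∛(5) ≈ -1.71.
t³ = -9 gives t = -∛(9) ≈ -2.0801.

t = -2.0801 or t = -1.71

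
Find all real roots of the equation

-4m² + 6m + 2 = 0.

Discriminant: (6)² − 4·(-4)·2 = 68.
Quadratic formula: m = (-6 ± √68) / (-8).
So m = 3/4 - √(17)/4 ≈ -0.2808 or m = 3/4 + √(17)/4 ≈ 1.7808.

m = -0.2808 or m = 1.7808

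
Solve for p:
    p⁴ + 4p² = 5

Let u = p². The equation becomes u² + 4u - 5 = 0.
Factor: (u + 5)(u - 1) = 0, so u = -5 or u = 1.
p² = -5 < 0 has no real solution.
p² = 1 gives p = ±1.

p = -1 or p = 1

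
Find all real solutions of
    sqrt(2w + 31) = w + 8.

Square both sides: 2w + 31 = (w + 8)^2.
Expand and rearrange: w^2 + 14w + 33 = 0.
Solving gives w = -3 or w = -11.
Check each candidate in the original equation:
  w = -3: sqrt(25) = 5, while w + 8 = 5 — valid.
  w = -11: sqrt(9) = 3, while w + 8 = -3 — extraneous.

w = -3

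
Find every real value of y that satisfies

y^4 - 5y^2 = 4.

y = -2.3878 or y = 2.3878

Let u = y^2. The equation becomes u^2 - 5u - 4 = 0.
By the quadratic formula, u = 5/2 + sqrt(41)/2 or u = 5/2 - sqrt(41)/2.
y^2 = 5/2 + sqrt(41)/2 gives y = +/-sqrt(5/2 + sqrt(41)/2) ~= +/-2.3878.
y^2 = 5/2 - sqrt(41)/2 < 0 has no real solution.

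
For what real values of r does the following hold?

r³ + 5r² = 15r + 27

r = -6.6458 or r = -1.3542 or r = 3

Rearrange: r³ + 5r² - 15r - 27 = 0.
Possible rational roots are divisors of -27. Testing r = 3 gives 0, so (r - 3) is a factor.
Divide: r³ + 5r² - 15r - 27 = (r - 3)(r² + 8r + 9).
Apply the quadratic formula to r² + 8r + 9 = 0: r = (-8 ± √28)/2, i.e. r ≈ -1.3542 or r ≈ -6.6458.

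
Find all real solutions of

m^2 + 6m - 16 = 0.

Factor: (m - 2)(m + 8) = 0.
So m = 2 or m = -8.

m = -8 or m = 2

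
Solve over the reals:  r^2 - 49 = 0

r = -7 or r = 7

Factor: (r + 7)(r - 7) = 0.
So r = -7 or r = 7.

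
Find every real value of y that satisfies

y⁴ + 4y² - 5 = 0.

Let u = y². The equation becomes u² + 4u - 5 = 0.
Factor: (u - 1)(u + 5) = 0, so u = 1 or u = -5.
y² = 1 gives y = ±1.
y² = -5 < 0 has no real solution.

y = -1 or y = 1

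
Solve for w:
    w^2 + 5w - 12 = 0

w = -6.772 or w = 1.772

Discriminant: (5)^2 - 4*1*(-12) = 73.
Quadratic formula: w = (-5 +/- sqrt(73)) / 2.
So w = -5/2 + sqrt(73)/2 ~= 1.772 or w = -sqrt(73)/2 - 5/2 ~= -6.772.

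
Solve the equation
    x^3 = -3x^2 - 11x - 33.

x = -3

Rearrange: x^3 + 3x^2 + 11x + 33 = 0.
Possible rational roots are divisors of 33. Testing x = -3 gives 0, so (x + 3) is a factor.
Divide: x^3 + 3x^2 + 11x + 33 = (x + 3)(x^2 + 11).
The quadratic x^2 + 11 has discriminant -44 < 0, so no further real roots.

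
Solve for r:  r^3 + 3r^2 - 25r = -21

r = -7 or r = 1 or r = 3

Rearrange: r^3 + 3r^2 - 25r + 21 = 0.
Possible rational roots are divisors of 21. Testing r = 3 gives 0, so (r - 3) is a factor.
Divide: r^3 + 3r^2 - 25r + 21 = (r - 3)(r^2 + 6r - 7).
Factor the quadratic: r = 1 or r = -7.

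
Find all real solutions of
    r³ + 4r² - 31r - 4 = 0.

r = -7.873 or r = -0.127 or r = 4

Possible rational roots are divisors of -4. Testing r = 4 gives 0, so (r - 4) is a factor.
Divide: r³ + 4r² - 31r - 4 = (r - 4)(r² + 8r + 1).
Apply the quadratic formula to r² + 8r + 1 = 0: r = (-8 ± √60)/2, i.e. r ≈ -0.127 or r ≈ -7.873.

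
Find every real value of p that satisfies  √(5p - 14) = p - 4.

Square both sides: 5p - 14 = (p - 4)².
Expand and rearrange: p² - 13p + 30 = 0.
Solving gives p = 10 or p = 3.
Check each candidate in the original equation:
  p = 10: √(36) = 6, while p - 4 = 6 — valid.
  p = 3: √(1) = 1, while p - 4 = -1 — extraneous.

p = 10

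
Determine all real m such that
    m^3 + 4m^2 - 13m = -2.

m = -6.1623 or m = 0.1623 or m = 2

Rearrange: m^3 + 4m^2 - 13m + 2 = 0.
Possible rational roots are divisors of 2. Testing m = 2 gives 0, so (m - 2) is a factor.
Divide: m^3 + 4m^2 - 13m + 2 = (m - 2)(m^2 + 6m - 1).
Apply the quadratic formula to m^2 + 6m - 1 = 0: m = (-6 +/- sqrt(40))/2, i.e. m ~= 0.1623 or m ~= -6.1623.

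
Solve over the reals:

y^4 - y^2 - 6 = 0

Let u = y^2. The equation becomes u^2 - u - 6 = 0.
Factor: (u - 3)(u + 2) = 0, so u = 3 or u = -2.
y^2 = 3 gives y = +/-sqrt(3) ~= +/-1.7321.
y^2 = -2 < 0 has no real solution.

y = -1.7321 or y = 1.7321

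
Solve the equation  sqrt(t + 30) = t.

t = 6

Square both sides: t + 30 = (t)^2.
Expand and rearrange: t^2 - t - 30 = 0.
Solving gives t = 6 or t = -5.
Check each candidate in the original equation:
  t = 6: sqrt(36) = 6, while t = 6 — valid.
  t = -5: sqrt(25) = 5, while t = -5 — extraneous.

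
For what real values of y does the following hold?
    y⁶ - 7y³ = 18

Let u = y³. The equation becomes u² - 7u - 18 = 0.
Factor: (u - 9)(u + 2) = 0, so u = 9 or u = -2.
y³ = 9 gives y = ∛(9) ≈ 2.0801.
y³ = -2 gives y = -∛(2) ≈ -1.2599.

y = -1.2599 or y = 2.0801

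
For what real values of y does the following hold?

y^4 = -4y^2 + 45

y = -2.2361 or y = 2.2361

Let u = y^2. The equation becomes u^2 + 4u - 45 = 0.
Factor: (u - 5)(u + 9) = 0, so u = 5 or u = -9.
y^2 = 5 gives y = +/-sqrt(5) ~= +/-2.2361.
y^2 = -9 < 0 has no real solution.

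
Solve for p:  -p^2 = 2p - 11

Rearrange to standard form: -p^2 - 2p + 11 = 0.
Discriminant: (-2)^2 - 4*(-1)*11 = 48.
Quadratic formula: p = (2 +/- sqrt(48)) / (-2).
So p = -2*sqrt(3) - 1 ~= -4.4641 or p = -1 + 2*sqrt(3) ~= 2.4641.

p = -4.4641 or p = 2.4641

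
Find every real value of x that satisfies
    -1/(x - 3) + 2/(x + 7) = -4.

Multiply both sides by (x - 3)(x + 7):
-(x + 7) + 2(x - 3) = -4(x - 3)(x + 7).
Expand and collect terms: -4x² - 17x + 97 = 0.
By the quadratic formula, x = (17 ± √1841) / -8, so x ≈ -7.4884 or x ≈ 3.2384.
Neither value makes a denominator zero (x ≠ 3, x ≠ -7), so both are valid.

x = -7.4884 or x = 3.2384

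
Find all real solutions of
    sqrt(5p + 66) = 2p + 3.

p = 3

Square both sides: 5p + 66 = (2p + 3)^2.
Expand and rearrange: 4p^2 + 7p - 57 = 0.
Solving gives p = 3 or p = -4.75.
Check each candidate in the original equation:
  p = 3: sqrt(81) = 9, while 2p + 3 = 9 — valid.
  p = -4.75: sqrt(42.25) = 6.5, while 2p + 3 = -6.5 — extraneous.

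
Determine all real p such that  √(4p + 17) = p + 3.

Square both sides: 4p + 17 = (p + 3)².
Expand and rearrange: p² + 2p - 8 = 0.
Solving gives p = 2 or p = -4.
Check each candidate in the original equation:
  p = 2: √(25) = 5, while p + 3 = 5 — valid.
  p = -4: √(1) = 1, while p + 3 = -1 — extraneous.

p = 2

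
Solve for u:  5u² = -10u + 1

Rearrange to standard form: 5u² + 10u - 1 = 0.
Discriminant: (10)² − 4·5·(-1) = 120.
Quadratic formula: u = (-10 ± √120) / 10.
So u = -1 + √(30)/5 ≈ 0.0954 or u = -√(30)/5 - 1 ≈ -2.0954.

u = -2.0954 or u = 0.0954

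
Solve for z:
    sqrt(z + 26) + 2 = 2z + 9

z = -1

Isolate the radical: sqrt(z + 26) = 2z + 7.
Square both sides: z + 26 = (2z + 7)^2.
Expand and rearrange: 4z^2 + 27z + 23 = 0.
Solving gives z = -1 or z = -5.75.
Check each candidate in the original equation:
  z = -1: sqrt(25) = 5, while 2z + 7 = 5 — valid.
  z = -5.75: sqrt(20.25) = 4.5, while 2z + 7 = -4.5 — extraneous.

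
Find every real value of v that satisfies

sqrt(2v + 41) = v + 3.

v = 4

Square both sides: 2v + 41 = (v + 3)^2.
Expand and rearrange: v^2 + 4v - 32 = 0.
Solving gives v = 4 or v = -8.
Check each candidate in the original equation:
  v = 4: sqrt(49) = 7, while v + 3 = 7 — valid.
  v = -8: sqrt(25) = 5, while v + 3 = -5 — extraneous.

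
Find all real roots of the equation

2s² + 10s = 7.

s = -5.6225 or s = 0.6225

Rearrange to standard form: 2s² + 10s - 7 = 0.
Discriminant: (10)² − 4·2·(-7) = 156.
Quadratic formula: s = (-10 ± √156) / 4.
So s = -5/2 + √(39)/2 ≈ 0.6225 or s = -√(39)/2 - 5/2 ≈ -5.6225.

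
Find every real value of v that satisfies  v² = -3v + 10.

v = -5 or v = 2

Bring every term to one side: v² + 3v - 10 = 0.
Factor: (v - 2)(v + 5) = 0.
So v = 2 or v = -5.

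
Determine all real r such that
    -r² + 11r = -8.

r = -0.6847 or r = 11.6847

Rearrange to standard form: -r² + 11r + 8 = 0.
Discriminant: (11)² − 4·(-1)·8 = 153.
Quadratic formula: r = (-11 ± √153) / (-2).
So r = 11/2 - 3·√(17)/2 ≈ -0.6847 or r = 11/2 + 3·√(17)/2 ≈ 11.6847.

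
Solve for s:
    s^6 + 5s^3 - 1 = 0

s = -1.7317 or s = 0.5775

Let u = s^3. The equation becomes u^2 + 5u - 1 = 0.
By the quadratic formula, u = -5/2 + sqrt(29)/2 or u = -sqrt(29)/2 - 5/2.
s^3 = -5/2 + sqrt(29)/2 gives s = (-5/2 + sqrt(29)/2)^(1/3) ~= 0.5775.
s^3 = -sqrt(29)/2 - 5/2 gives s = -(5/2 + sqrt(29)/2)^(1/3) ~= -1.7317.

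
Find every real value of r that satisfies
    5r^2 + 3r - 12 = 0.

Discriminant: (3)^2 - 4*5*(-12) = 249.
Quadratic formula: r = (-3 +/- sqrt(249)) / 10.
So r = -3/10 + sqrt(249)/10 ~= 1.278 or r = -sqrt(249)/10 - 3/10 ~= -1.878.

r = -1.878 or r = 1.278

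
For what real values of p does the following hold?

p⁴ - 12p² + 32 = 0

p = -2.8284 or p = -2 or p = 2 or p = 2.8284

Let u = p². The equation becomes u² - 12u + 32 = 0.
Factor: (u - 4)(u - 8) = 0, so u = 4 or u = 8.
p² = 4 gives p = ±2.
p² = 8 gives p = ±2·√(2) ≈ ±2.8284.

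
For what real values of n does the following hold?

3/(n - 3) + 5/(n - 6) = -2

n = 0.3206 or n = 4.6794

Multiply both sides by (n - 3)(n - 6):
3(n - 6) + 5(n - 3) = -2(n - 3)(n - 6).
Expand and collect terms: -2n² + 10n - 3 = 0.
By the quadratic formula, n = (-10 ± √76) / -4, so n ≈ 0.3206 or n ≈ 4.6794.
Neither value makes a denominator zero (n ≠ 3, n ≠ 6), so both are valid.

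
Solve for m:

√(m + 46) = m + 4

m = 3

Square both sides: m + 46 = (m + 4)².
Expand and rearrange: m² + 7m - 30 = 0.
Solving gives m = 3 or m = -10.
Check each candidate in the original equation:
  m = 3: √(49) = 7, while m + 4 = 7 — valid.
  m = -10: √(36) = 6, while m + 4 = -6 — extraneous.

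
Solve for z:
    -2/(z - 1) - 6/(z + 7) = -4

Multiply both sides by (z - 1)(z + 7):
-2(z + 7) - 6(z - 1) = -4(z - 1)(z + 7).
Expand and collect terms: -4z^2 - 16z + 36 = 0.
By the quadratic formula, z = (16 +/- sqrt(832)) / -8, so z ~= -5.6056 or z ~= 1.6056.
Neither value makes a denominator zero (z != 1, z != -7), so both are valid.

z = -5.6056 or z = 1.6056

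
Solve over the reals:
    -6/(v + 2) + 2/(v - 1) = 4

Multiply both sides by (v + 2)(v - 1):
-6(v - 1) + 2(v + 2) = 4(v + 2)(v - 1).
Expand and collect terms: 4v² + 8v - 18 = 0.
By the quadratic formula, v = (-8 ± √352) / 8, so v ≈ 1.3452 or v ≈ -3.3452.
Neither value makes a denominator zero (v ≠ -2, v ≠ 1), so both are valid.

v = -3.3452 or v = 1.3452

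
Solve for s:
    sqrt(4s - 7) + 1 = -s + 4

s = 2

Isolate the radical: sqrt(4s - 7) = -s + 3.
Square both sides: 4s - 7 = (-s + 3)^2.
Expand and rearrange: s^2 - 10s + 16 = 0.
Solving gives s = 8 or s = 2.
Check each candidate in the original equation:
  s = 8: sqrt(25) = 5, while -s + 3 = -5 — extraneous.
  s = 2: sqrt(1) = 1, while -s + 3 = 1 — valid.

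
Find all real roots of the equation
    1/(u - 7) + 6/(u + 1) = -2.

Multiply both sides by (u - 7)(u + 1):
(u + 1) + 6(u - 7) = -2(u - 7)(u + 1).
Expand and collect terms: -2u² + 5u + 55 = 0.
By the quadratic formula, u = (-5 ± √465) / -4, so u ≈ -4.141 or u ≈ 6.641.
Neither value makes a denominator zero (u ≠ 7, u ≠ -1), so both are valid.

u = -4.141 or u = 6.641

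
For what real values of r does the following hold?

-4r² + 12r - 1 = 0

Discriminant: (12)² − 4·(-4)·(-1) = 128.
Quadratic formula: r = (-12 ± √128) / (-8).
So r = 3/2 - √(2) ≈ 0.0858 or r = √(2) + 3/2 ≈ 2.9142.

r = 0.0858 or r = 2.9142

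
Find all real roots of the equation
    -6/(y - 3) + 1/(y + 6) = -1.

Multiply both sides by (y - 3)(y + 6):
-6(y + 6) + (y - 3) = -(y - 3)(y + 6).
Expand and collect terms: -y^2 + 2y + 57 = 0.
By the quadratic formula, y = (-2 +/- sqrt(232)) / -2, so y ~= -6.6158 or y ~= 8.6158.
Neither value makes a denominator zero (y != 3, y != -6), so both are valid.

y = -6.6158 or y = 8.6158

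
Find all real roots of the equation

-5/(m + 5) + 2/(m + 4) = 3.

Multiply both sides by (m + 5)(m + 4):
-5(m + 4) + 2(m + 5) = 3(m + 5)(m + 4).
Expand and collect terms: 3m² + 30m + 70 = 0.
By the quadratic formula, m = (-30 ± √60) / 6, so m ≈ -3.709 or m ≈ -6.291.
Neither value makes a denominator zero (m ≠ -5, m ≠ -4), so both are valid.

m = -6.291 or m = -3.709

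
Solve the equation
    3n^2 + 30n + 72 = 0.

n = -6 or n = -4

Factor: 3(n + 4)(n + 6) = 0.
So n = -4 or n = -6.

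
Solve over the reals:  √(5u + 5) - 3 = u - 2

u = -1 or u = 4

Isolate the radical: √(5u + 5) = u + 1.
Square both sides: 5u + 5 = (u + 1)².
Expand and rearrange: u² - 3u - 4 = 0.
Solving gives u = 4 or u = -1.
Check each candidate in the original equation:
  u = 4: √(25) = 5, while u + 1 = 5 — valid.
  u = -1: √(0) = 0, while u + 1 = 0 — valid.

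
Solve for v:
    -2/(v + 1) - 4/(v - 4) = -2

v = -0.3166 or v = 6.3166

Multiply both sides by (v + 1)(v - 4):
-2(v - 4) - 4(v + 1) = -2(v + 1)(v - 4).
Expand and collect terms: -2v² + 12v + 4 = 0.
By the quadratic formula, v = (-12 ± √176) / -4, so v ≈ -0.3166 or v ≈ 6.3166.
Neither value makes a denominator zero (v ≠ -1, v ≠ 4), so both are valid.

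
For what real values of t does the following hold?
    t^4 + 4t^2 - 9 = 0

Let u = t^2. The equation becomes u^2 + 4u - 9 = 0.
By the quadratic formula, u = -2 + sqrt(13) or u = -sqrt(13) - 2.
t^2 = -2 + sqrt(13) gives t = +/-sqrt(-2 + sqrt(13)) ~= +/-1.2671.
t^2 = -sqrt(13) - 2 < 0 has no real solution.

t = -1.2671 or t = 1.2671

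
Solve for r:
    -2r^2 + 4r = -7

Rearrange to standard form: -2r^2 + 4r + 7 = 0.
Discriminant: (4)^2 - 4*(-2)*7 = 72.
Quadratic formula: r = (-4 +/- sqrt(72)) / (-4).
So r = 1 - 3*sqrt(2)/2 ~= -1.1213 or r = 1 + 3*sqrt(2)/2 ~= 3.1213.

r = -1.1213 or r = 3.1213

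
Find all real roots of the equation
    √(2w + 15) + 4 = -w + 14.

Isolate the radical: √(2w + 15) = -w + 10.
Square both sides: 2w + 15 = (-w + 10)².
Expand and rearrange: w² - 22w + 85 = 0.
Solving gives w = 17 or w = 5.
Check each candidate in the original equation:
  w = 17: √(49) = 7, while -w + 10 = -7 — extraneous.
  w = 5: √(25) = 5, while -w + 10 = 5 — valid.

w = 5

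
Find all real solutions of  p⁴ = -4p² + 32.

Let u = p². The equation becomes u² + 4u - 32 = 0.
Factor: (u - 4)(u + 8) = 0, so u = 4 or u = -8.
p² = 4 gives p = ±2.
p² = -8 < 0 has no real solution.

p = -2 or p = 2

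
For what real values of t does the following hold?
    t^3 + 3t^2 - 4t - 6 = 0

Possible rational roots are divisors of -6. Testing t = -1 gives 0, so (t + 1) is a factor.
Divide: t^3 + 3t^2 - 4t - 6 = (t + 1)(t^2 + 2t - 6).
Apply the quadratic formula to t^2 + 2t - 6 = 0: t = (-2 +/- sqrt(28))/2, i.e. t ~= 1.6458 or t ~= -3.6458.

t = -3.6458 or t = -1 or t = 1.6458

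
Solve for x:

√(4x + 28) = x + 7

x = -7 or x = -3

Square both sides: 4x + 28 = (x + 7)².
Expand and rearrange: x² + 10x + 21 = 0.
Solving gives x = -3 or x = -7.
Check each candidate in the original equation:
  x = -3: √(16) = 4, while x + 7 = 4 — valid.
  x = -7: √(0) = 0, while x + 7 = 0 — valid.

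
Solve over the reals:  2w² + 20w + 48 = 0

Factor: 2(w + 6)(w + 4) = 0.
So w = -6 or w = -4.

w = -6 or w = -4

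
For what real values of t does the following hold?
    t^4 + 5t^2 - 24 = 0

Let u = t^2. The equation becomes u^2 + 5u - 24 = 0.
Factor: (u + 8)(u - 3) = 0, so u = -8 or u = 3.
t^2 = -8 < 0 has no real solution.
t^2 = 3 gives t = +/-sqrt(3) ~= +/-1.7321.

t = -1.7321 or t = 1.7321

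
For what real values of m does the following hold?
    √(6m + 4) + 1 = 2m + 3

m = -0.5 or m = 0

Isolate the radical: √(6m + 4) = 2m + 2.
Square both sides: 6m + 4 = (2m + 2)².
Expand and rearrange: 4m² + 2m = 0.
Solving gives m = 0 or m = -0.5.
Check each candidate in the original equation:
  m = 0: √(4) = 2, while 2m + 2 = 2 — valid.
  m = -0.5: √(1) = 1, while 2m + 2 = 1 — valid.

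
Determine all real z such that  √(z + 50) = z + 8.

z = -1

Square both sides: z + 50 = (z + 8)².
Expand and rearrange: z² + 15z + 14 = 0.
Solving gives z = -1 or z = -14.
Check each candidate in the original equation:
  z = -1: √(49) = 7, while z + 8 = 7 — valid.
  z = -14: √(36) = 6, while z + 8 = -6 — extraneous.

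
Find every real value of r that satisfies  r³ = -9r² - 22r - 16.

Rearrange: r³ + 9r² + 22r + 16 = 0.
Possible rational roots are divisors of 16. Testing r = -2 gives 0, so (r + 2) is a factor.
Divide: r³ + 9r² + 22r + 16 = (r + 2)(r² + 7r + 8).
Apply the quadratic formula to r² + 7r + 8 = 0: r = (-7 ± √17)/2, i.e. r ≈ -1.4384 or r ≈ -5.5616.

r = -5.5616 or r = -2 or r = -1.4384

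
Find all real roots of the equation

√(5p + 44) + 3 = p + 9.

p = 1

Isolate the radical: √(5p + 44) = p + 6.
Square both sides: 5p + 44 = (p + 6)².
Expand and rearrange: p² + 7p - 8 = 0.
Solving gives p = 1 or p = -8.
Check each candidate in the original equation:
  p = 1: √(49) = 7, while p + 6 = 7 — valid.
  p = -8: √(4) = 2, while p + 6 = -2 — extraneous.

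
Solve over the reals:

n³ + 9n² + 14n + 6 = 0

Possible rational roots are divisors of 6. Testing n = -1 gives 0, so (n + 1) is a factor.
Divide: n³ + 9n² + 14n + 6 = (n + 1)(n² + 8n + 6).
Apply the quadratic formula to n² + 8n + 6 = 0: n = (-8 ± √40)/2, i.e. n ≈ -0.8377 or n ≈ -7.1623.

n = -7.1623 or n = -1 or n = -0.8377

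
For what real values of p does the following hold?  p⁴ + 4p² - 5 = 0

p = -1 or p = 1

Let u = p². The equation becomes u² + 4u - 5 = 0.
Factor: (u + 5)(u - 1) = 0, so u = -5 or u = 1.
p² = -5 < 0 has no real solution.
p² = 1 gives p = ±1.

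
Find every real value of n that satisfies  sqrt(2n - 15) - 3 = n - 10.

Isolate the radical: sqrt(2n - 15) = n - 7.
Square both sides: 2n - 15 = (n - 7)^2.
Expand and rearrange: n^2 - 16n + 64 = 0.
This gives the repeated root n = 8.
Check in the original equation:
  n = 8: sqrt(1) = 1, while n - 7 = 1 — valid.

n = 8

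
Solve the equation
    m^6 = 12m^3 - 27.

m = 1.4422 or m = 2.0801

Let u = m^3. The equation becomes u^2 - 12u + 27 = 0.
Factor: (u - 3)(u - 9) = 0, so u = 3 or u = 9.
m^3 = 3 gives m = (3)^(1/3) ~= 1.4422.
m^3 = 9 gives m = (9)^(1/3) ~= 2.0801.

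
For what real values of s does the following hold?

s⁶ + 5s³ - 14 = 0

s = -1.9129 or s = 1.2599

Let u = s³. The equation becomes u² + 5u - 14 = 0.
Factor: (u + 7)(u - 2) = 0, so u = -7 or u = 2.
s³ = -7 gives s = -∛(7) ≈ -1.9129.
s³ = 2 gives s = ∛(2) ≈ 1.2599.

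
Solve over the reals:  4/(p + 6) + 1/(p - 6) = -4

p = -7.0196 or p = 5.7696

Multiply both sides by (p + 6)(p - 6):
4(p - 6) + (p + 6) = -4(p + 6)(p - 6).
Expand and collect terms: -4p² - 5p + 162 = 0.
By the quadratic formula, p = (5 ± √2617) / -8, so p ≈ -7.0196 or p ≈ 5.7696.
Neither value makes a denominator zero (p ≠ -6, p ≠ 6), so both are valid.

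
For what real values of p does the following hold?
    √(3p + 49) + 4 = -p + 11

p = 0

Isolate the radical: √(3p + 49) = -p + 7.
Square both sides: 3p + 49 = (-p + 7)².
Expand and rearrange: p² - 17p = 0.
Solving gives p = 17 or p = 0.
Check each candidate in the original equation:
  p = 17: √(100) = 10, while -p + 7 = -10 — extraneous.
  p = 0: √(49) = 7, while -p + 7 = 7 — valid.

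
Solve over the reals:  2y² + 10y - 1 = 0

Discriminant: (10)² − 4·2·(-1) = 108.
Quadratic formula: y = (-10 ± √108) / 4.
So y = -5/2 + 3·√(3)/2 ≈ 0.0981 or y = -3·√(3)/2 - 5/2 ≈ -5.0981.

y = -5.0981 or y = 0.0981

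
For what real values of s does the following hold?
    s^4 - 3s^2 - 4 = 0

s = -2 or s = 2

Let u = s^2. The equation becomes u^2 - 3u - 4 = 0.
Factor: (u + 1)(u - 4) = 0, so u = -1 or u = 4.
s^2 = -1 < 0 has no real solution.
s^2 = 4 gives s = +/-2.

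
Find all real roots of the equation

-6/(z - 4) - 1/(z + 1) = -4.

Multiply both sides by (z - 4)(z + 1):
-6(z + 1) - (z - 4) = -4(z - 4)(z + 1).
Expand and collect terms: -4z^2 + 19z + 18 = 0.
By the quadratic formula, z = (-19 +/- sqrt(649)) / -8, so z ~= -0.8094 or z ~= 5.5594.
Neither value makes a denominator zero (z != 4, z != -1), so both are valid.

z = -0.8094 or z = 5.5594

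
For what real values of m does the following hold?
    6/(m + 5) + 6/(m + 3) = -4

m = -7.3028 or m = -3.6972

Multiply both sides by (m + 5)(m + 3):
6(m + 3) + 6(m + 5) = -4(m + 5)(m + 3).
Expand and collect terms: -4m^2 - 44m - 108 = 0.
By the quadratic formula, m = (44 +/- sqrt(208)) / -8, so m ~= -7.3028 or m ~= -3.6972.
Neither value makes a denominator zero (m != -5, m != -3), so both are valid.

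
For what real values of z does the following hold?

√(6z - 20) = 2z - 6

Square both sides: 6z - 20 = (2z - 6)².
Expand and rearrange: 4z² - 30z + 56 = 0.
Solving gives z = 4 or z = 3.5.
Check each candidate in the original equation:
  z = 4: √(4) = 2, while 2z - 6 = 2 — valid.
  z = 3.5: √(1) = 1, while 2z - 6 = 1 — valid.

z = 3.5 or z = 4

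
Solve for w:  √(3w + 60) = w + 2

Square both sides: 3w + 60 = (w + 2)².
Expand and rearrange: w² + w - 56 = 0.
Solving gives w = 7 or w = -8.
Check each candidate in the original equation:
  w = 7: √(81) = 9, while w + 2 = 9 — valid.
  w = -8: √(36) = 6, while w + 2 = -6 — extraneous.

w = 7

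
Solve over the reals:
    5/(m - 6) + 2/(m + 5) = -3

m = -5.7766 or m = 4.4432

Multiply both sides by (m - 6)(m + 5):
5(m + 5) + 2(m - 6) = -3(m - 6)(m + 5).
Expand and collect terms: -3m^2 - 4m + 77 = 0.
By the quadratic formula, m = (4 +/- sqrt(940)) / -6, so m ~= -5.7766 or m ~= 4.4432.
Neither value makes a denominator zero (m != 6, m != -5), so both are valid.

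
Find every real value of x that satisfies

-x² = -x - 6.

Bring every term to one side: -x² + x + 6 = 0.
Factor: -1(x - 3)(x + 2) = 0.
So x = 3 or x = -2.

x = -2 or x = 3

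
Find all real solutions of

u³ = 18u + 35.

u = 5

Rearrange: u³ - 18u - 35 = 0.
Possible rational roots are divisors of -35. Testing u = 5 gives 0, so (u - 5) is a factor.
Divide: u³ - 18u - 35 = (u - 5)(u² + 5u + 7).
The quadratic u² + 5u + 7 has discriminant -3 < 0, so no further real roots.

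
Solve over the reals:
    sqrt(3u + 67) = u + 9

u = -1

Square both sides: 3u + 67 = (u + 9)^2.
Expand and rearrange: u^2 + 15u + 14 = 0.
Solving gives u = -1 or u = -14.
Check each candidate in the original equation:
  u = -1: sqrt(64) = 8, while u + 9 = 8 — valid.
  u = -14: sqrt(25) = 5, while u + 9 = -5 — extraneous.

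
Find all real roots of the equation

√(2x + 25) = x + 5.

Square both sides: 2x + 25 = (x + 5)².
Expand and rearrange: x² + 8x = 0.
Solving gives x = 0 or x = -8.
Check each candidate in the original equation:
  x = 0: √(25) = 5, while x + 5 = 5 — valid.
  x = -8: √(9) = 3, while x + 5 = -3 — extraneous.

x = 0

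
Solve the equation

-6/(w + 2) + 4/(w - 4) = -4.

Multiply both sides by (w + 2)(w - 4):
-6(w - 4) + 4(w + 2) = -4(w + 2)(w - 4).
Expand and collect terms: -4w² + 10w = 0.
Factor or apply the quadratic formula: w = 0 or w = 2.5.
Neither value makes a denominator zero (w ≠ -2, w ≠ 4), so both are valid.

w = 0 or w = 2.5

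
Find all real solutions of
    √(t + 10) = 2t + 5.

t = -1

Square both sides: t + 10 = (2t + 5)².
Expand and rearrange: 4t² + 19t + 15 = 0.
Solving gives t = -1 or t = -3.75.
Check each candidate in the original equation:
  t = -1: √(9) = 3, while 2t + 5 = 3 — valid.
  t = -3.75: √(6.25) = 2.5, while 2t + 5 = -2.5 — extraneous.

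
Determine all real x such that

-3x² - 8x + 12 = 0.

Discriminant: (-8)² − 4·(-3)·12 = 208.
Quadratic formula: x = (8 ± √208) / (-6).
So x = -2·√(13)/3 - 4/3 ≈ -3.737 or x = -4/3 + 2·√(13)/3 ≈ 1.0704.

x = -3.737 or x = 1.0704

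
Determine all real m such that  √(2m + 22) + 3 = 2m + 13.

Isolate the radical: √(2m + 22) = 2m + 10.
Square both sides: 2m + 22 = (2m + 10)².
Expand and rearrange: 4m² + 38m + 78 = 0.
Solving gives m = -3 or m = -6.5.
Check each candidate in the original equation:
  m = -3: √(16) = 4, while 2m + 10 = 4 — valid.
  m = -6.5: √(9) = 3, while 2m + 10 = -3 — extraneous.

m = -3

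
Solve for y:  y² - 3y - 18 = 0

Factor: (y - 6)(y + 3) = 0.
So y = 6 or y = -3.

y = -3 or y = 6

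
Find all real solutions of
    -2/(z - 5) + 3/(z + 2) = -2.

z = -3.3394 or z = 5.8394

Multiply both sides by (z - 5)(z + 2):
-2(z + 2) + 3(z - 5) = -2(z - 5)(z + 2).
Expand and collect terms: -2z^2 + 5z + 39 = 0.
By the quadratic formula, z = (-5 +/- sqrt(337)) / -4, so z ~= -3.3394 or z ~= 5.8394.
Neither value makes a denominator zero (z != 5, z != -2), so both are valid.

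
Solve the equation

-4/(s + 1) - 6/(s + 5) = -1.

s = -3 or s = 7

Multiply both sides by (s + 1)(s + 5):
-4(s + 5) - 6(s + 1) = -(s + 1)(s + 5).
Expand and collect terms: -s^2 + 4s + 21 = 0.
Factor or apply the quadratic formula: s = -3 or s = 7.
Neither value makes a denominator zero (s != -1, s != -5), so both are valid.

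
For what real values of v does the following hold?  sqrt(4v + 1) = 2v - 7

v = 6

Square both sides: 4v + 1 = (2v - 7)^2.
Expand and rearrange: 4v^2 - 32v + 48 = 0.
Solving gives v = 6 or v = 2.
Check each candidate in the original equation:
  v = 6: sqrt(25) = 5, while 2v - 7 = 5 — valid.
  v = 2: sqrt(9) = 3, while 2v - 7 = -3 — extraneous.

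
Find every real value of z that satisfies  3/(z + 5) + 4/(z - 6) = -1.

z = -9.0828 or z = 3.0828

Multiply both sides by (z + 5)(z - 6):
3(z - 6) + 4(z + 5) = -(z + 5)(z - 6).
Expand and collect terms: -z^2 - 6z + 28 = 0.
By the quadratic formula, z = (6 +/- sqrt(148)) / -2, so z ~= -9.0828 or z ~= 3.0828.
Neither value makes a denominator zero (z != -5, z != 6), so both are valid.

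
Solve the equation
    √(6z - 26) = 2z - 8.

z = 4.5 or z = 5

Square both sides: 6z - 26 = (2z - 8)².
Expand and rearrange: 4z² - 38z + 90 = 0.
Solving gives z = 5 or z = 4.5.
Check each candidate in the original equation:
  z = 5: √(4) = 2, while 2z - 8 = 2 — valid.
  z = 4.5: √(1) = 1, while 2z - 8 = 1 — valid.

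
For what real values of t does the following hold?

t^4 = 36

Let u = t^2. The equation becomes u^2 - 36 = 0.
Factor: (u - 6)(u + 6) = 0, so u = 6 or u = -6.
t^2 = 6 gives t = +/-sqrt(6) ~= +/-2.4495.
t^2 = -6 < 0 has no real solution.

t = -2.4495 or t = 2.4495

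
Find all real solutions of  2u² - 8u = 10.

Bring every term to one side: 2u² - 8u - 10 = 0.
Factor: 2(u - 5)(u + 1) = 0.
So u = 5 or u = -1.

u = -1 or u = 5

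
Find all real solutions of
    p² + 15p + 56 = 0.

p = -8 or p = -7

Factor: (p + 7)(p + 8) = 0.
So p = -7 or p = -8.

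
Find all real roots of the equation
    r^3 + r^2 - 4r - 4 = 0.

r = -2 or r = -1 or r = 2

Possible rational roots are divisors of -4. Testing r = -2 gives 0, so (r + 2) is a factor.
Divide: r^3 + r^2 - 4r - 4 = (r + 2)(r^2 - r - 2).
Factor the quadratic: r = 2 or r = -1.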